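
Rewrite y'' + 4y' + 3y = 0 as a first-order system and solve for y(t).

Let x_1 = y, x_2 = y'. Then x_1' = x_2 and x_2' = -3x_1 - 4x_2.
A = [[0,1],[-3,-4]]; det(A-λI) = λ^2 + 4λ + 3.
Eigenvalues λ = -3, -1 with eigenvectors (1,-3), (1,-1).

y(t) = C_1e^(-3t) + C_2e^(-t)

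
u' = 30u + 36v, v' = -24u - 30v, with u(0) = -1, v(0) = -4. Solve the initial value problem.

Coefficient matrix A = [[30, 36], [-24, -30]].
Characteristic polynomial det(A - λI) = λ^2 - 36 = 0.
Eigenvalues λ = 6, -6.
For λ=6: (A-λI) row 1 is [24, 36], so an eigenvector is (-3, 2).
For λ=-6: (A-λI) row 1 is [36, 36], so an eigenvector is (1, -1).
General solution: C_1e^(6t)(-3,2) + C_2e^(-6t)(1,-1).
Applying u(0)=-1, v(0)=-4 gives C_1=5, C_2=14.

u(t) = -15e^(6t) + 14e^(-6t), v(t) = 10e^(6t) - 14e^(-6t)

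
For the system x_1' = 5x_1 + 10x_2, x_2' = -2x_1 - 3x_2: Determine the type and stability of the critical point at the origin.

unstable spiral

A = [[5,10],[-2,-3]]; det(A-λI) = λ^2 - 2λ + 5.
λ = 1 ± 2i: positive real part.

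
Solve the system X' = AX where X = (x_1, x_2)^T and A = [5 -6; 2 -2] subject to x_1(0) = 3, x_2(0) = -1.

x_1(t) = 18e^(2t) - 15e^(t), x_2(t) = 9e^(2t) - 10e^(t)

Coefficient matrix A = [[5, -6], [2, -2]].
Characteristic polynomial det(A - λI) = λ^2 - 3λ + 2 = 0.
Eigenvalues λ = 1, 2.
For λ=1: (A-λI) row 1 is [4, -6], so an eigenvector is (-3, -2).
For λ=2: (A-λI) row 1 is [3, -6], so an eigenvector is (2, 1).
General solution: K_1e^(t)(-3,-2) + K_2e^(2t)(2,1).
Applying x_1(0)=3, x_2(0)=-1 gives K_1=5, K_2=9.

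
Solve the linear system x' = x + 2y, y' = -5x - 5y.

Coefficient matrix A = [[1, 2], [-5, -5]].
Characteristic polynomial det(A - λI) = λ^2 + 4λ + 5 = 0.
Eigenvalues λ = -2 ± i (complex conjugate pair).
For λ=-2+i: an eigenvector is (1,-1) - i(1,-2) = (1 - i, -1 + 2i).
A real fundamental pair from Re and Im of e^((-2+i)t)v: X_1 = e^(-2t)(cos(t)·(1,-1) + sin(t)·(1,-2)), X_2 = e^(-2t)(sin(t)·(1,-1) - cos(t)·(1,-2)).
General solution: K_1X_1 + K_2X_2.

x(t) = K_1e^(-2t)sin(t) + K_1e^(-2t)cos(t) + K_2e^(-2t)sin(t) - K_2e^(-2t)cos(t), y(t) = -2K_1e^(-2t)sin(t) - K_1e^(-2t)cos(t) - K_2e^(-2t)sin(t) + 2K_2e^(-2t)cos(t)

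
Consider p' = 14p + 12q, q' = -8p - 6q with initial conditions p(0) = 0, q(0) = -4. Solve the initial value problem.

p(t) = -12e^(6t) + 12e^(2t), q(t) = 8e^(6t) - 12e^(2t)

Coefficient matrix A = [[14, 12], [-8, -6]].
Characteristic polynomial det(A - λI) = λ^2 - 8λ + 12 = 0.
Eigenvalues λ = 2, 6.
For λ=2: (A-λI) row 1 is [12, 12], so an eigenvector is (-1, 1).
For λ=6: (A-λI) row 1 is [8, 12], so an eigenvector is (3, -2).
General solution: c_1e^(2t)(-1,1) + c_2e^(6t)(3,-2).
Applying p(0)=0, q(0)=-4 gives c_1=-12, c_2=-4.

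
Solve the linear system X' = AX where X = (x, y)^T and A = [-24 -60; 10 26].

x(t) = -3C_1e^(-4t) + 2C_2e^(6t), y(t) = C_1e^(-4t) - C_2e^(6t)

Coefficient matrix A = [[-24, -60], [10, 26]].
Characteristic polynomial det(A - λI) = λ^2 - 2λ - 24 = 0.
Eigenvalues λ = -4, 6.
For λ=-4: (A-λI) row 1 is [-20, -60], so an eigenvector is (-3, 1).
For λ=6: (A-λI) row 1 is [-30, -60], so an eigenvector is (2, -1).
General solution: C_1e^(-4t)(-3,1) + C_2e^(6t)(2,-1).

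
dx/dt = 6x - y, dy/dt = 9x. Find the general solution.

Coefficient matrix A = [[6, -1], [9, 0]].
Characteristic polynomial det(A - λI) = λ^2 - 6λ + 9 = 0.
Single eigenvalue λ = 3 with algebraic multiplicity 2.
Eigenvector v = (-1,-3); generalized eigenvector w with (A-λI)w=v is (-1,-2).
General solution: e^(3t)[C_1·v + C_2·(t·v + w)].

x(t) = -C_1e^(3t) - C_2te^(3t) - C_2e^(3t), y(t) = -3C_1e^(3t) - 3C_2te^(3t) - 2C_2e^(3t)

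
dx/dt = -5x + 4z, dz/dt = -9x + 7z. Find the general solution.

x(t) = -2c_1e^(t) - 2c_2te^(t) - c_2e^(t), z(t) = -3c_1e^(t) - 3c_2te^(t) - 2c_2e^(t)

Coefficient matrix A = [[-5, 4], [-9, 7]].
Characteristic polynomial det(A - λI) = λ^2 - 2λ + 1 = 0.
Single eigenvalue λ = 1 with algebraic multiplicity 2.
Eigenvector v = (-2,-3); generalized eigenvector w with (A-λI)w=v is (-1,-2).
General solution: e^(t)[c_1·v + c_2·(t·v + w)].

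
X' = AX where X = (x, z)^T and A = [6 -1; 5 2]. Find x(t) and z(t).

x(t) = K_1e^(4t)cos(t) + K_2e^(4t)sin(t), z(t) = K_1e^(4t)sin(t) + 2K_1e^(4t)cos(t) + 2K_2e^(4t)sin(t) - K_2e^(4t)cos(t)

Coefficient matrix A = [[6, -1], [5, 2]].
Characteristic polynomial det(A - λI) = λ^2 - 8λ + 17 = 0.
Eigenvalues λ = 4 ± i (complex conjugate pair).
For λ=4+i: an eigenvector is (1,2) - i(0,1) = (1, 2 - i).
A real fundamental pair from Re and Im of e^((4+i)t)v: X_1 = e^(4t)(cos(t)·(1,2) + sin(t)·(0,1)), X_2 = e^(4t)(sin(t)·(1,2) - cos(t)·(0,1)).
General solution: K_1X_1 + K_2X_2.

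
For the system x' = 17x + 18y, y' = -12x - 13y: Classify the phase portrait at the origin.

A = [[17,18],[-12,-13]]; det(A-λI) = λ^2 - 4λ - 5.
λ = 5, -1: opposite signs.

saddle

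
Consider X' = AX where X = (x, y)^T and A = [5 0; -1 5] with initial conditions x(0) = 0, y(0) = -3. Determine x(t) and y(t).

Coefficient matrix A = [[5, 0], [-1, 5]].
Characteristic polynomial det(A - λI) = λ^2 - 10λ + 25 = 0.
Single eigenvalue λ = 5 with algebraic multiplicity 2.
Eigenvector v = (0,-1); generalized eigenvector w with (A-λI)w=v is (1,-3).
General solution: e^(5t)[K_1·v + K_2·(t·v + w)].
Applying x(0)=0, y(0)=-3 gives K_1=3, K_2=0.

x(t) = 0, y(t) = -3e^(5t)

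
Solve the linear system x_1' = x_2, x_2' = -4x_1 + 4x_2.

Coefficient matrix A = [[0, 1], [-4, 4]].
Characteristic polynomial det(A - λI) = λ^2 - 4λ + 4 = 0.
Single eigenvalue λ = 2 with algebraic multiplicity 2.
Eigenvector v = (1,2); generalized eigenvector w with (A-λI)w=v is (1,3).
General solution: e^(2t)[c_1·v + c_2·(t·v + w)].

x_1(t) = c_1e^(2t) + c_2te^(2t) + c_2e^(2t), x_2(t) = 2c_1e^(2t) + 2c_2te^(2t) + 3c_2e^(2t)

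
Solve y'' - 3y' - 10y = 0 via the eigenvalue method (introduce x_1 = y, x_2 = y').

Let x_1 = y, x_2 = y'. Then x_1' = x_2 and x_2' = 10x_1 + 3x_2.
A = [[0,1],[10,3]]; det(A-λI) = λ^2 - 3λ - 10.
Eigenvalues λ = -2, 5 with eigenvectors (1,-2), (1,5).

y(t) = C_1e^(-2t) + C_2e^(5t)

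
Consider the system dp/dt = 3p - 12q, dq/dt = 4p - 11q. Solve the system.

Coefficient matrix A = [[3, -12], [4, -11]].
Characteristic polynomial det(A - λI) = λ^2 + 8λ + 15 = 0.
Eigenvalues λ = -5, -3.
For λ=-5: (A-λI) row 1 is [8, -12], so an eigenvector is (-3, -2).
For λ=-3: (A-λI) row 1 is [6, -12], so an eigenvector is (2, 1).
General solution: c_1e^(-5t)(-3,-2) + c_2e^(-3t)(2,1).

p(t) = -3c_1e^(-5t) + 2c_2e^(-3t), q(t) = -2c_1e^(-5t) + c_2e^(-3t)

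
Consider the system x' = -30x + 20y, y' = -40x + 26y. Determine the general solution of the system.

Coefficient matrix A = [[-30, 20], [-40, 26]].
Characteristic polynomial det(A - λI) = λ^2 + 4λ + 20 = 0.
Eigenvalues λ = -2 ± 4i (complex conjugate pair).
For λ=-2+4i: an eigenvector is (1,1) - i(-2,-3) = (1 + 2i, 1 + 3i).
A real fundamental pair from Re and Im of e^((-2+4i)t)v: X_1 = e^(-2t)(cos(4t)·(1,1) + sin(4t)·(-2,-3)), X_2 = e^(-2t)(sin(4t)·(1,1) - cos(4t)·(-2,-3)).
General solution: c_1X_1 + c_2X_2.

x(t) = -2c_1e^(-2t)sin(4t) + c_1e^(-2t)cos(4t) + c_2e^(-2t)sin(4t) + 2c_2e^(-2t)cos(4t), y(t) = -3c_1e^(-2t)sin(4t) + c_1e^(-2t)cos(4t) + c_2e^(-2t)sin(4t) + 3c_2e^(-2t)cos(4t)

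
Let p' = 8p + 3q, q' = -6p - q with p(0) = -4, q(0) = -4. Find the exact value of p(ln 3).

A = [[8,3],[-6,-1]]; eigenvalues λ = 2, 5.
Eigenvectors: (-1,2) for λ=2, (1,-1) for λ=5.
From the initial condition, c_1 = -8, c_2 = -12.
p(ln 3) = (-8)(3^2)(-1) + (-12)(3^5)(1) = -2844.

-2844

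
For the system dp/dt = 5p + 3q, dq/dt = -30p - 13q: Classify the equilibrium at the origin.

stable spiral

A = [[5,3],[-30,-13]]; det(A-λI) = λ^2 + 8λ + 25.
λ = -4 ± 3i: negative real part.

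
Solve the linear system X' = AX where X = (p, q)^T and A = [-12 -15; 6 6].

Coefficient matrix A = [[-12, -15], [6, 6]].
Characteristic polynomial det(A - λI) = λ^2 + 6λ + 18 = 0.
Eigenvalues λ = -3 ± 3i (complex conjugate pair).
For λ=-3+3i: an eigenvector is (-1,1) - i(-2,1) = (-1 + 2i, 1 - i).
A real fundamental pair from Re and Im of e^((-3+3i)t)v: X_1 = e^(-3t)(cos(3t)·(-1,1) + sin(3t)·(-2,1)), X_2 = e^(-3t)(sin(3t)·(-1,1) - cos(3t)·(-2,1)).
General solution: c_1X_1 + c_2X_2.

p(t) = -2c_1e^(-3t)sin(3t) - c_1e^(-3t)cos(3t) - c_2e^(-3t)sin(3t) + 2c_2e^(-3t)cos(3t), q(t) = c_1e^(-3t)sin(3t) + c_1e^(-3t)cos(3t) + c_2e^(-3t)sin(3t) - c_2e^(-3t)cos(3t)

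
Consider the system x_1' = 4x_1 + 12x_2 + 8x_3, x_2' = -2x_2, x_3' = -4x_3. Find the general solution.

x_1(t) = C_1e^(4t) - C_2e^(-4t) - 2C_3e^(-2t), x_2(t) = C_3e^(-2t), x_3(t) = C_2e^(-4t)

Coefficient matrix A = [[4, 12, 8], [0, -2, 0], [0, 0, -4]].
det(A - λI) = 0 gives eigenvalues λ = 4, -4, -2.
For λ=4: eigenvector (1,0,0).
For λ=-4: eigenvector (-1,0,1).
For λ=-2: eigenvector (-2,1,0).
General solution: C_1e^(4t)(1,0,0) + C_2e^(-4t)(-1,0,1) + C_3e^(-2t)(-2,1,0).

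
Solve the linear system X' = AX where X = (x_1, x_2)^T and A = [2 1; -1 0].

Coefficient matrix A = [[2, 1], [-1, 0]].
Characteristic polynomial det(A - λI) = λ^2 - 2λ + 1 = 0.
Single eigenvalue λ = 1 with algebraic multiplicity 2.
Eigenvector v = (1,-1); generalized eigenvector w with (A-λI)w=v is (-1,2).
General solution: e^(t)[C_1·v + C_2·(t·v + w)].

x_1(t) = C_1e^(t) + C_2te^(t) - C_2e^(t), x_2(t) = -C_1e^(t) - C_2te^(t) + 2C_2e^(t)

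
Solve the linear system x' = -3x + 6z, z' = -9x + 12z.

x(t) = 2C_1e^(6t) + C_2e^(3t), z(t) = 3C_1e^(6t) + C_2e^(3t)

Coefficient matrix A = [[-3, 6], [-9, 12]].
Characteristic polynomial det(A - λI) = λ^2 - 9λ + 18 = 0.
Eigenvalues λ = 6, 3.
For λ=6: (A-λI) row 1 is [-9, 6], so an eigenvector is (2, 3).
For λ=3: (A-λI) row 1 is [-6, 6], so an eigenvector is (1, 1).
General solution: C_1e^(6t)(2,3) + C_2e^(3t)(1,1).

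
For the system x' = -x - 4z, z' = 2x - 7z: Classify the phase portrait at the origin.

A = [[-1,-4],[2,-7]]; det(A-λI) = λ^2 + 8λ + 15.
λ = -5, -3: both negative.

stable node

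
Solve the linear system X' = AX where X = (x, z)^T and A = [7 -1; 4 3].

Coefficient matrix A = [[7, -1], [4, 3]].
Characteristic polynomial det(A - λI) = λ^2 - 10λ + 25 = 0.
Single eigenvalue λ = 5 with algebraic multiplicity 2.
Eigenvector v = (1,2); generalized eigenvector w with (A-λI)w=v is (2,3).
General solution: e^(5t)[c_1·v + c_2·(t·v + w)].

x(t) = c_1e^(5t) + c_2te^(5t) + 2c_2e^(5t), z(t) = 2c_1e^(5t) + 2c_2te^(5t) + 3c_2e^(5t)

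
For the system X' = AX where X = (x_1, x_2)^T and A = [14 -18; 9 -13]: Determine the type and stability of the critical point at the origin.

A = [[14,-18],[9,-13]]; det(A-λI) = λ^2 - λ - 20.
λ = 5, -4: opposite signs.

saddle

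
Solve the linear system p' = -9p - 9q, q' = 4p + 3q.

Coefficient matrix A = [[-9, -9], [4, 3]].
Characteristic polynomial det(A - λI) = λ^2 + 6λ + 9 = 0.
Single eigenvalue λ = -3 with algebraic multiplicity 2.
Eigenvector v = (-3,2); generalized eigenvector w with (A-λI)w=v is (-1,1).
General solution: e^(-3t)[c_1·v + c_2·(t·v + w)].

p(t) = -3c_1e^(-3t) - 3c_2te^(-3t) - c_2e^(-3t), q(t) = 2c_1e^(-3t) + 2c_2te^(-3t) + c_2e^(-3t)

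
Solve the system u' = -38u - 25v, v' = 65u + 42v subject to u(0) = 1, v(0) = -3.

u(t) = 7e^(2t)sin(5t) + e^(2t)cos(5t), v(t) = -11e^(2t)sin(5t) - 3e^(2t)cos(5t)

Coefficient matrix A = [[-38, -25], [65, 42]].
Characteristic polynomial det(A - λI) = λ^2 - 4λ + 29 = 0.
Eigenvalues λ = 2 ± 5i (complex conjugate pair).
For λ=2+5i: an eigenvector is (-2,3) - i(1,-2) = (-2 - i, 3 + 2i).
A real fundamental pair from Re and Im of e^((2+5i)t)v: X_1 = e^(2t)(cos(5t)·(-2,3) + sin(5t)·(1,-2)), X_2 = e^(2t)(sin(5t)·(-2,3) - cos(5t)·(1,-2)).
General solution: C_1X_1 + C_2X_2.
Applying u(0)=1, v(0)=-3 gives C_1=1, C_2=-3.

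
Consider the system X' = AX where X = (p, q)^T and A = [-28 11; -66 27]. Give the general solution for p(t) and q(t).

p(t) = K_1e^(5t) + K_2e^(-6t), q(t) = 3K_1e^(5t) + 2K_2e^(-6t)

Coefficient matrix A = [[-28, 11], [-66, 27]].
Characteristic polynomial det(A - λI) = λ^2 + λ - 30 = 0.
Eigenvalues λ = 5, -6.
For λ=5: (A-λI) row 1 is [-33, 11], so an eigenvector is (1, 3).
For λ=-6: (A-λI) row 1 is [-22, 11], so an eigenvector is (1, 2).
General solution: K_1e^(5t)(1,3) + K_2e^(-6t)(1,2).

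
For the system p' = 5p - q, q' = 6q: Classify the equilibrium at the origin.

unstable node

A = [[5,-1],[0,6]]; det(A-λI) = λ^2 - 11λ + 30.
λ = 5, 6: both positive.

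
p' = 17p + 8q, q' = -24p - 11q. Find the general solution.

Coefficient matrix A = [[17, 8], [-24, -11]].
Characteristic polynomial det(A - λI) = λ^2 - 6λ + 5 = 0.
Eigenvalues λ = 1, 5.
For λ=1: (A-λI) row 1 is [16, 8], so an eigenvector is (1, -2).
For λ=5: (A-λI) row 1 is [12, 8], so an eigenvector is (2, -3).
General solution: K_1e^(t)(1,-2) + K_2e^(5t)(2,-3).

p(t) = K_1e^(t) + 2K_2e^(5t), q(t) = -2K_1e^(t) - 3K_2e^(5t)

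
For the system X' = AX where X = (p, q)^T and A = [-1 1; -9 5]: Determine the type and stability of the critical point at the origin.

A = [[-1,1],[-9,5]]; det(A-λI) = λ^2 - 4λ + 4.
repeated λ = 2 with a single eigenvector.

unstable improper node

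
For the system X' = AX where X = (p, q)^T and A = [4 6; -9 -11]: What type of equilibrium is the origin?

stable node

A = [[4,6],[-9,-11]]; det(A-λI) = λ^2 + 7λ + 10.
λ = -2, -5: both negative.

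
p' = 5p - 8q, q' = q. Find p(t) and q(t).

Coefficient matrix A = [[5, -8], [0, 1]].
Characteristic polynomial det(A - λI) = λ^2 - 6λ + 5 = 0.
Eigenvalues λ = 5, 1.
For λ=5: (A-λI) row 1 is [0, -8], so an eigenvector is (-1, 0).
For λ=1: (A-λI) row 1 is [4, -8], so an eigenvector is (2, 1).
General solution: C_1e^(5t)(-1,0) + C_2e^(t)(2,1).

p(t) = -C_1e^(5t) + 2C_2e^(t), q(t) = C_2e^(t)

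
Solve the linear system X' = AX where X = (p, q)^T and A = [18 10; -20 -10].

p(t) = c_1e^(4t)sin(2t) - 2c_1e^(4t)cos(2t) - 2c_2e^(4t)sin(2t) - c_2e^(4t)cos(2t), q(t) = -c_1e^(4t)sin(2t) + 3c_1e^(4t)cos(2t) + 3c_2e^(4t)sin(2t) + c_2e^(4t)cos(2t)

Coefficient matrix A = [[18, 10], [-20, -10]].
Characteristic polynomial det(A - λI) = λ^2 - 8λ + 20 = 0.
Eigenvalues λ = 4 ± 2i (complex conjugate pair).
For λ=4+2i: an eigenvector is (-2,3) - i(1,-1) = (-2 - i, 3 + i).
A real fundamental pair from Re and Im of e^((4+2i)t)v: X_1 = e^(4t)(cos(2t)·(-2,3) + sin(2t)·(1,-1)), X_2 = e^(4t)(sin(2t)·(-2,3) - cos(2t)·(1,-1)).
General solution: c_1X_1 + c_2X_2.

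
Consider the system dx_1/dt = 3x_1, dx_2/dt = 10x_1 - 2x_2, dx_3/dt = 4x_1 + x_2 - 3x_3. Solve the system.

Coefficient matrix A = [[3, 0, 0], [10, -2, 0], [4, 1, -3]].
det(A - λI) = 0 gives eigenvalues λ = 3, -3, -2.
For λ=3: eigenvector (1,2,1).
For λ=-3: eigenvector (0,0,1).
For λ=-2: eigenvector (0,1,1).
General solution: C_1e^(3t)(1,2,1) + C_2e^(-3t)(0,0,1) + C_3e^(-2t)(0,1,1).

x_1(t) = C_1e^(3t), x_2(t) = 2C_1e^(3t) + C_3e^(-2t), x_3(t) = C_1e^(3t) + C_2e^(-3t) + C_3e^(-2t)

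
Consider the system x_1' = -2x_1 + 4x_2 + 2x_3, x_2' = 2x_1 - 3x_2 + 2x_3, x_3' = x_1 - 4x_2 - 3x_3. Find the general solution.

x_1(t) = 4C_1e^(-3t) + 2C_2e^(-t) - C_3e^(-4t), x_2(t) = C_1e^(-3t) + C_2e^(-t), x_3(t) = -4C_1e^(-3t) - C_2e^(-t) + C_3e^(-4t)

Coefficient matrix A = [[-2, 4, 2], [2, -3, 2], [1, -4, -3]].
det(A - λI) = 0 gives eigenvalues λ = -3, -1, -4.
For λ=-3: eigenvector (4,1,-4).
For λ=-1: eigenvector (2,1,-1).
For λ=-4: eigenvector (-1,0,1).
General solution: C_1e^(-3t)(4,1,-4) + C_2e^(-t)(2,1,-1) + C_3e^(-4t)(-1,0,1).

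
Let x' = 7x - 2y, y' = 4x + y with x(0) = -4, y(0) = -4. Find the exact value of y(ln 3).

A = [[7,-2],[4,1]]; eigenvalues λ = 3, 5.
Eigenvectors: (1,2) for λ=3, (-1,-1) for λ=5.
From the initial condition, c_1 = 0, c_2 = 4.
y(ln 3) = (0)(3^3)(2) + (4)(3^5)(-1) = -972.

-972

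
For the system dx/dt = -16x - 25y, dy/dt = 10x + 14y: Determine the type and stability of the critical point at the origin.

stable spiral

A = [[-16,-25],[10,14]]; det(A-λI) = λ^2 + 2λ + 26.
λ = -1 ± 5i: negative real part.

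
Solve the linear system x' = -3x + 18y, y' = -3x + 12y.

x(t) = -3K_1e^(3t) + 2K_2e^(6t), y(t) = -K_1e^(3t) + K_2e^(6t)

Coefficient matrix A = [[-3, 18], [-3, 12]].
Characteristic polynomial det(A - λI) = λ^2 - 9λ + 18 = 0.
Eigenvalues λ = 3, 6.
For λ=3: (A-λI) row 1 is [-6, 18], so an eigenvector is (-3, -1).
For λ=6: (A-λI) row 1 is [-9, 18], so an eigenvector is (2, 1).
General solution: K_1e^(3t)(-3,-1) + K_2e^(6t)(2,1).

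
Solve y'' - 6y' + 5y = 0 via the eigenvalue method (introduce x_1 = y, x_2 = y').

Let x_1 = y, x_2 = y'. Then x_1' = x_2 and x_2' = -5x_1 + 6x_2.
A = [[0,1],[-5,6]]; det(A-λI) = λ^2 - 6λ + 5.
Eigenvalues λ = 1, 5 with eigenvectors (1,1), (1,5).

y(t) = c_1e^(t) + c_2e^(5t)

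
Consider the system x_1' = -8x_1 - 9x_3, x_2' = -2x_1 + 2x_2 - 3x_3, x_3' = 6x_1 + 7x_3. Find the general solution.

Coefficient matrix A = [[-8, 0, -9], [-2, 2, -3], [6, 0, 7]].
det(A - λI) = 0 gives eigenvalues λ = 1, 2, -2.
For λ=1: eigenvector (-1,1,1).
For λ=2: eigenvector (0,1,0).
For λ=-2: eigenvector (3,0,-2).
General solution: C_1e^(t)(-1,1,1) + C_2e^(2t)(0,1,0) + C_3e^(-2t)(3,0,-2).

x_1(t) = -C_1e^(t) + 3C_3e^(-2t), x_2(t) = C_1e^(t) + C_2e^(2t), x_3(t) = C_1e^(t) - 2C_3e^(-2t)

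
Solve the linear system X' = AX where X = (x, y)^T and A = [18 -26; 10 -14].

x(t) = 2c_1e^(2t)sin(2t) - 3c_1e^(2t)cos(2t) - 3c_2e^(2t)sin(2t) - 2c_2e^(2t)cos(2t), y(t) = c_1e^(2t)sin(2t) - 2c_1e^(2t)cos(2t) - 2c_2e^(2t)sin(2t) - c_2e^(2t)cos(2t)

Coefficient matrix A = [[18, -26], [10, -14]].
Characteristic polynomial det(A - λI) = λ^2 - 4λ + 8 = 0.
Eigenvalues λ = 2 ± 2i (complex conjugate pair).
For λ=2+2i: an eigenvector is (-3,-2) - i(2,1) = (-3 - 2i, -2 - i).
A real fundamental pair from Re and Im of e^((2+2i)t)v: X_1 = e^(2t)(cos(2t)·(-3,-2) + sin(2t)·(2,1)), X_2 = e^(2t)(sin(2t)·(-3,-2) - cos(2t)·(2,1)).
General solution: c_1X_1 + c_2X_2.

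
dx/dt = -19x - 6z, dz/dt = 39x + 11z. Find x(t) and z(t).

x(t) = K_1e^(-4t)sin(3t) + K_1e^(-4t)cos(3t) + K_2e^(-4t)sin(3t) - K_2e^(-4t)cos(3t), z(t) = -2K_1e^(-4t)sin(3t) - 3K_1e^(-4t)cos(3t) - 3K_2e^(-4t)sin(3t) + 2K_2e^(-4t)cos(3t)

Coefficient matrix A = [[-19, -6], [39, 11]].
Characteristic polynomial det(A - λI) = λ^2 + 8λ + 25 = 0.
Eigenvalues λ = -4 ± 3i (complex conjugate pair).
For λ=-4+3i: an eigenvector is (1,-3) - i(1,-2) = (1 - i, -3 + 2i).
A real fundamental pair from Re and Im of e^((-4+3i)t)v: X_1 = e^(-4t)(cos(3t)·(1,-3) + sin(3t)·(1,-2)), X_2 = e^(-4t)(sin(3t)·(1,-3) - cos(3t)·(1,-2)).
General solution: K_1X_1 + K_2X_2.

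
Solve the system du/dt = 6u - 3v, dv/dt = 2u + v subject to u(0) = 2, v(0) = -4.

Coefficient matrix A = [[6, -3], [2, 1]].
Characteristic polynomial det(A - λI) = λ^2 - 7λ + 12 = 0.
Eigenvalues λ = 3, 4.
For λ=3: (A-λI) row 1 is [3, -3], so an eigenvector is (-1, -1).
For λ=4: (A-λI) row 1 is [2, -3], so an eigenvector is (-3, -2).
General solution: C_1e^(3t)(-1,-1) + C_2e^(4t)(-3,-2).
Applying u(0)=2, v(0)=-4 gives C_1=16, C_2=-6.

u(t) = 18e^(4t) - 16e^(3t), v(t) = 12e^(4t) - 16e^(3t)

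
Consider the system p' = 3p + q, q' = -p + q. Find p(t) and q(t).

p(t) = c_1e^(2t) + c_2te^(2t), q(t) = -c_1e^(2t) - c_2te^(2t) + c_2e^(2t)

Coefficient matrix A = [[3, 1], [-1, 1]].
Characteristic polynomial det(A - λI) = λ^2 - 4λ + 4 = 0.
Single eigenvalue λ = 2 with algebraic multiplicity 2.
Eigenvector v = (1,-1); generalized eigenvector w with (A-λI)w=v is (0,1).
General solution: e^(2t)[c_1·v + c_2·(t·v + w)].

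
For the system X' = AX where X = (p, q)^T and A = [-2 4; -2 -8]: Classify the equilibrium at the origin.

A = [[-2,4],[-2,-8]]; det(A-λI) = λ^2 + 10λ + 24.
λ = -4, -6: both negative.

stable node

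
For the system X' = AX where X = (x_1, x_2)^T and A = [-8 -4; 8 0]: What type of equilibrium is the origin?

A = [[-8,-4],[8,0]]; det(A-λI) = λ^2 + 8λ + 32.
λ = -4 ± 4i: negative real part.

stable spiral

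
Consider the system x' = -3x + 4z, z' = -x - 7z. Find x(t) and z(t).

x(t) = 2C_1e^(-5t) + 2C_2te^(-5t) - C_2e^(-5t), z(t) = -C_1e^(-5t) - C_2te^(-5t) + C_2e^(-5t)

Coefficient matrix A = [[-3, 4], [-1, -7]].
Characteristic polynomial det(A - λI) = λ^2 + 10λ + 25 = 0.
Single eigenvalue λ = -5 with algebraic multiplicity 2.
Eigenvector v = (2,-1); generalized eigenvector w with (A-λI)w=v is (-1,1).
General solution: e^(-5t)[C_1·v + C_2·(t·v + w)].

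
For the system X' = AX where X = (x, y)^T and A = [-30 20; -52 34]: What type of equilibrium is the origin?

A = [[-30,20],[-52,34]]; det(A-λI) = λ^2 - 4λ + 20.
λ = 2 ± 4i: positive real part.

unstable spiral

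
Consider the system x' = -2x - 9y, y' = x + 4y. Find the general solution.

Coefficient matrix A = [[-2, -9], [1, 4]].
Characteristic polynomial det(A - λI) = λ^2 - 2λ + 1 = 0.
Single eigenvalue λ = 1 with algebraic multiplicity 2.
Eigenvector v = (3,-1); generalized eigenvector w with (A-λI)w=v is (2,-1).
General solution: e^(t)[K_1·v + K_2·(t·v + w)].

x(t) = 3K_1e^(t) + 3K_2te^(t) + 2K_2e^(t), y(t) = -K_1e^(t) - K_2te^(t) - K_2e^(t)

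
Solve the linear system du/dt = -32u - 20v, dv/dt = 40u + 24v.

Coefficient matrix A = [[-32, -20], [40, 24]].
Characteristic polynomial det(A - λI) = λ^2 + 8λ + 32 = 0.
Eigenvalues λ = -4 ± 4i (complex conjugate pair).
For λ=-4+4i: an eigenvector is (-1,1) - i(2,-3) = (-1 - 2i, 1 + 3i).
A real fundamental pair from Re and Im of e^((-4+4i)t)v: X_1 = e^(-4t)(cos(4t)·(-1,1) + sin(4t)·(2,-3)), X_2 = e^(-4t)(sin(4t)·(-1,1) - cos(4t)·(2,-3)).
General solution: c_1X_1 + c_2X_2.

u(t) = 2c_1e^(-4t)sin(4t) - c_1e^(-4t)cos(4t) - c_2e^(-4t)sin(4t) - 2c_2e^(-4t)cos(4t), v(t) = -3c_1e^(-4t)sin(4t) + c_1e^(-4t)cos(4t) + c_2e^(-4t)sin(4t) + 3c_2e^(-4t)cos(4t)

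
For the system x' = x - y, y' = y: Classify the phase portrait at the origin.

unstable improper node

A = [[1,-1],[0,1]]; det(A-λI) = λ^2 - 2λ + 1.
repeated λ = 1 with a single eigenvector.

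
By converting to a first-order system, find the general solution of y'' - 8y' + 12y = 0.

y(t) = C_1e^(2t) + C_2e^(6t)

Let x_1 = y, x_2 = y'. Then x_1' = x_2 and x_2' = -12x_1 + 8x_2.
A = [[0,1],[-12,8]]; det(A-λI) = λ^2 - 8λ + 12.
Eigenvalues λ = 2, 6 with eigenvectors (1,2), (1,6).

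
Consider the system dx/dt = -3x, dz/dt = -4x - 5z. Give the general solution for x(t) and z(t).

Coefficient matrix A = [[-3, 0], [-4, -5]].
Characteristic polynomial det(A - λI) = λ^2 + 8λ + 15 = 0.
Eigenvalues λ = -5, -3.
For λ=-5: (A-λI) row 1 is [2, 0], so an eigenvector is (0, 1).
For λ=-3: (A-λI) row 2 is [-4, -2], so an eigenvector is (1, -2).
General solution: c_1e^(-5t)(0,1) + c_2e^(-3t)(1,-2).

x(t) = c_2e^(-3t), z(t) = c_1e^(-5t) - 2c_2e^(-3t)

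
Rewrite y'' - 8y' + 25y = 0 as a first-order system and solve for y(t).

Let x_1 = y, x_2 = y'. Then x_1' = x_2 and x_2' = -25x_1 + 8x_2.
A = [[0,1],[-25,8]]; det(A-λI) = λ^2 - 8λ + 25.
Eigenvalues λ = 4 ± 3i.

y(t) = c_1e^(4t)cos(3t) + c_2e^(4t)sin(3t)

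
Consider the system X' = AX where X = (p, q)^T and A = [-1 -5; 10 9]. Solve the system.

p(t) = K_1e^(4t)sin(5t) - K_2e^(4t)cos(5t), q(t) = -K_1e^(4t)sin(5t) - K_1e^(4t)cos(5t) - K_2e^(4t)sin(5t) + K_2e^(4t)cos(5t)

Coefficient matrix A = [[-1, -5], [10, 9]].
Characteristic polynomial det(A - λI) = λ^2 - 8λ + 41 = 0.
Eigenvalues λ = 4 ± 5i (complex conjugate pair).
For λ=4+5i: an eigenvector is (0,-1) - i(1,-1) = (0 - i, -1 + i).
A real fundamental pair from Re and Im of e^((4+5i)t)v: X_1 = e^(4t)(cos(5t)·(0,-1) + sin(5t)·(1,-1)), X_2 = e^(4t)(sin(5t)·(0,-1) - cos(5t)·(1,-1)).
General solution: K_1X_1 + K_2X_2.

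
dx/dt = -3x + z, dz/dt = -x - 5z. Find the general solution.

Coefficient matrix A = [[-3, 1], [-1, -5]].
Characteristic polynomial det(A - λI) = λ^2 + 8λ + 16 = 0.
Single eigenvalue λ = -4 with algebraic multiplicity 2.
Eigenvector v = (1,-1); generalized eigenvector w with (A-λI)w=v is (2,-1).
General solution: e^(-4t)[C_1·v + C_2·(t·v + w)].

x(t) = C_1e^(-4t) + C_2te^(-4t) + 2C_2e^(-4t), z(t) = -C_1e^(-4t) - C_2te^(-4t) - C_2e^(-4t)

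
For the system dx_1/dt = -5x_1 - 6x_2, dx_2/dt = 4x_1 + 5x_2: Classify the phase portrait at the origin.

saddle

A = [[-5,-6],[4,5]]; det(A-λI) = λ^2 - 1.
λ = 1, -1: opposite signs.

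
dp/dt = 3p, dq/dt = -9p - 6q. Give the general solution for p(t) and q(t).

p(t) = -c_2e^(3t), q(t) = -c_1e^(-6t) + c_2e^(3t)

Coefficient matrix A = [[3, 0], [-9, -6]].
Characteristic polynomial det(A - λI) = λ^2 + 3λ - 18 = 0.
Eigenvalues λ = -6, 3.
For λ=-6: (A-λI) row 1 is [9, 0], so an eigenvector is (0, -1).
For λ=3: (A-λI) row 2 is [-9, -9], so an eigenvector is (-1, 1).
General solution: c_1e^(-6t)(0,-1) + c_2e^(3t)(-1,1).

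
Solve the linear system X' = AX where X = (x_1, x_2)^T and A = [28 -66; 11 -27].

Coefficient matrix A = [[28, -66], [11, -27]].
Characteristic polynomial det(A - λI) = λ^2 - λ - 30 = 0.
Eigenvalues λ = 6, -5.
For λ=6: (A-λI) row 1 is [22, -66], so an eigenvector is (-3, -1).
For λ=-5: (A-λI) row 1 is [33, -66], so an eigenvector is (-2, -1).
General solution: K_1e^(6t)(-3,-1) + K_2e^(-5t)(-2,-1).

x_1(t) = -3K_1e^(6t) - 2K_2e^(-5t), x_2(t) = -K_1e^(6t) - K_2e^(-5t)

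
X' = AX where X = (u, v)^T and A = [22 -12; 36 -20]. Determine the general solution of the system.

u(t) = -C_1e^(-2t) + 2C_2e^(4t), v(t) = -2C_1e^(-2t) + 3C_2e^(4t)

Coefficient matrix A = [[22, -12], [36, -20]].
Characteristic polynomial det(A - λI) = λ^2 - 2λ - 8 = 0.
Eigenvalues λ = -2, 4.
For λ=-2: (A-λI) row 1 is [24, -12], so an eigenvector is (-1, -2).
For λ=4: (A-λI) row 1 is [18, -12], so an eigenvector is (2, 3).
General solution: C_1e^(-2t)(-1,-2) + C_2e^(4t)(2,3).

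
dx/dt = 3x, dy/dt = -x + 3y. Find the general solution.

Coefficient matrix A = [[3, 0], [-1, 3]].
Characteristic polynomial det(A - λI) = λ^2 - 6λ + 9 = 0.
Single eigenvalue λ = 3 with algebraic multiplicity 2.
Eigenvector v = (0,-1); generalized eigenvector w with (A-λI)w=v is (1,1).
General solution: e^(3t)[c_1·v + c_2·(t·v + w)].

x(t) = c_2e^(3t), y(t) = -c_1e^(3t) - c_2te^(3t) + c_2e^(3t)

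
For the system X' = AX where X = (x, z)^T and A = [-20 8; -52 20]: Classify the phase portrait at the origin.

center

A = [[-20,8],[-52,20]]; det(A-λI) = λ^2 + 16.
λ = 0 ± 4i: zero real part.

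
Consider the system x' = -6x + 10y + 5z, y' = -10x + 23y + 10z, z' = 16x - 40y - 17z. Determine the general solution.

x(t) = 5C_1e^(-2t) + C_3e^(-t), y(t) = 2C_1e^(-2t) + C_2e^(3t), z(t) = -2C_2e^(3t) + C_3e^(-t)

Coefficient matrix A = [[-6, 10, 5], [-10, 23, 10], [16, -40, -17]].
det(A - λI) = 0 gives eigenvalues λ = -2, 3, -1.
For λ=-2: eigenvector (5,2,0).
For λ=3: eigenvector (0,1,-2).
For λ=-1: eigenvector (1,0,1).
General solution: C_1e^(-2t)(5,2,0) + C_2e^(3t)(0,1,-2) + C_3e^(-t)(1,0,1).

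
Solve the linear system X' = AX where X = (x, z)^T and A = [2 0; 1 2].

Coefficient matrix A = [[2, 0], [1, 2]].
Characteristic polynomial det(A - λI) = λ^2 - 4λ + 4 = 0.
Single eigenvalue λ = 2 with algebraic multiplicity 2.
Eigenvector v = (0,1); generalized eigenvector w with (A-λI)w=v is (1,2).
General solution: e^(2t)[K_1·v + K_2·(t·v + w)].

x(t) = K_2e^(2t), z(t) = K_1e^(2t) + K_2te^(2t) + 2K_2e^(2t)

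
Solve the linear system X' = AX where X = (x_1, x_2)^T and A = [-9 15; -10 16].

Coefficient matrix A = [[-9, 15], [-10, 16]].
Characteristic polynomial det(A - λI) = λ^2 - 7λ + 6 = 0.
Eigenvalues λ = 1, 6.
For λ=1: (A-λI) row 1 is [-10, 15], so an eigenvector is (3, 2).
For λ=6: (A-λI) row 1 is [-15, 15], so an eigenvector is (-1, -1).
General solution: K_1e^(t)(3,2) + K_2e^(6t)(-1,-1).

x_1(t) = 3K_1e^(t) - K_2e^(6t), x_2(t) = 2K_1e^(t) - K_2e^(6t)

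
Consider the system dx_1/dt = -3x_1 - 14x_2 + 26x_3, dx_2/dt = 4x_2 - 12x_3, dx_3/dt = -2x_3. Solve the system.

x_1(t) = -2c_1e^(-2t) - 2c_2e^(4t) + c_3e^(-3t), x_2(t) = 2c_1e^(-2t) + c_2e^(4t), x_3(t) = c_1e^(-2t)

Coefficient matrix A = [[-3, -14, 26], [0, 4, -12], [0, 0, -2]].
det(A - λI) = 0 gives eigenvalues λ = -2, 4, -3.
For λ=-2: eigenvector (-2,2,1).
For λ=4: eigenvector (-2,1,0).
For λ=-3: eigenvector (1,0,0).
General solution: c_1e^(-2t)(-2,2,1) + c_2e^(4t)(-2,1,0) + c_3e^(-3t)(1,0,0).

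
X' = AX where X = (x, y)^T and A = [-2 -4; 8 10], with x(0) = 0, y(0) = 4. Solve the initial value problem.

Coefficient matrix A = [[-2, -4], [8, 10]].
Characteristic polynomial det(A - λI) = λ^2 - 8λ + 12 = 0.
Eigenvalues λ = 6, 2.
For λ=6: (A-λI) row 1 is [-8, -4], so an eigenvector is (-1, 2).
For λ=2: (A-λI) row 1 is [-4, -4], so an eigenvector is (1, -1).
General solution: C_1e^(6t)(-1,2) + C_2e^(2t)(1,-1).
Applying x(0)=0, y(0)=4 gives C_1=4, C_2=4.

x(t) = -4e^(6t) + 4e^(2t), y(t) = 8e^(6t) - 4e^(2t)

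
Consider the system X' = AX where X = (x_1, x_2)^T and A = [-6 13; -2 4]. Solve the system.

Coefficient matrix A = [[-6, 13], [-2, 4]].
Characteristic polynomial det(A - λI) = λ^2 + 2λ + 2 = 0.
Eigenvalues λ = -1 ± i (complex conjugate pair).
For λ=-1+i: an eigenvector is (-2,-1) - i(-3,-1) = (-2 + 3i, -1 + i).
A real fundamental pair from Re and Im of e^((-1+i)t)v: X_1 = e^(-t)(cos(t)·(-2,-1) + sin(t)·(-3,-1)), X_2 = e^(-t)(sin(t)·(-2,-1) - cos(t)·(-3,-1)).
General solution: K_1X_1 + K_2X_2.

x_1(t) = -3K_1e^(-t)sin(t) - 2K_1e^(-t)cos(t) - 2K_2e^(-t)sin(t) + 3K_2e^(-t)cos(t), x_2(t) = -K_1e^(-t)sin(t) - K_1e^(-t)cos(t) - K_2e^(-t)sin(t) + K_2e^(-t)cos(t)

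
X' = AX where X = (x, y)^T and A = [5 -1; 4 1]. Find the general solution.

x(t) = -K_1e^(3t) - K_2te^(3t) - 2K_2e^(3t), y(t) = -2K_1e^(3t) - 2K_2te^(3t) - 3K_2e^(3t)

Coefficient matrix A = [[5, -1], [4, 1]].
Characteristic polynomial det(A - λI) = λ^2 - 6λ + 9 = 0.
Single eigenvalue λ = 3 with algebraic multiplicity 2.
Eigenvector v = (-1,-2); generalized eigenvector w with (A-λI)w=v is (-2,-3).
General solution: e^(3t)[K_1·v + K_2·(t·v + w)].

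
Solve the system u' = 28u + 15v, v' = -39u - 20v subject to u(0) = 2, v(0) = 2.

Coefficient matrix A = [[28, 15], [-39, -20]].
Characteristic polynomial det(A - λI) = λ^2 - 8λ + 25 = 0.
Eigenvalues λ = 4 ± 3i (complex conjugate pair).
For λ=4+3i: an eigenvector is (2,-3) - i(1,-2) = (2 - i, -3 + 2i).
A real fundamental pair from Re and Im of e^((4+3i)t)v: X_1 = e^(4t)(cos(3t)·(2,-3) + sin(3t)·(1,-2)), X_2 = e^(4t)(sin(3t)·(2,-3) - cos(3t)·(1,-2)).
General solution: c_1X_1 + c_2X_2.
Applying u(0)=2, v(0)=2 gives c_1=6, c_2=10.

u(t) = 26e^(4t)sin(3t) + 2e^(4t)cos(3t), v(t) = -42e^(4t)sin(3t) + 2e^(4t)cos(3t)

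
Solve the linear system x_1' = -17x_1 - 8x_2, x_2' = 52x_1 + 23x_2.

x_1(t) = -C_1e^(3t)sin(4t) - C_1e^(3t)cos(4t) - C_2e^(3t)sin(4t) + C_2e^(3t)cos(4t), x_2(t) = 2C_1e^(3t)sin(4t) + 3C_1e^(3t)cos(4t) + 3C_2e^(3t)sin(4t) - 2C_2e^(3t)cos(4t)

Coefficient matrix A = [[-17, -8], [52, 23]].
Characteristic polynomial det(A - λI) = λ^2 - 6λ + 25 = 0.
Eigenvalues λ = 3 ± 4i (complex conjugate pair).
For λ=3+4i: an eigenvector is (-1,3) - i(-1,2) = (-1 + i, 3 - 2i).
A real fundamental pair from Re and Im of e^((3+4i)t)v: X_1 = e^(3t)(cos(4t)·(-1,3) + sin(4t)·(-1,2)), X_2 = e^(3t)(sin(4t)·(-1,3) - cos(4t)·(-1,2)).
General solution: C_1X_1 + C_2X_2.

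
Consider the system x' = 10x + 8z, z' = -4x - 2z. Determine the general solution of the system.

Coefficient matrix A = [[10, 8], [-4, -2]].
Characteristic polynomial det(A - λI) = λ^2 - 8λ + 12 = 0.
Eigenvalues λ = 2, 6.
For λ=2: (A-λI) row 1 is [8, 8], so an eigenvector is (-1, 1).
For λ=6: (A-λI) row 1 is [4, 8], so an eigenvector is (-2, 1).
General solution: c_1e^(2t)(-1,1) + c_2e^(6t)(-2,1).

x(t) = -c_1e^(2t) - 2c_2e^(6t), z(t) = c_1e^(2t) + c_2e^(6t)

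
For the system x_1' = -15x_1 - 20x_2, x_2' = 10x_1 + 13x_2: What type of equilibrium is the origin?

stable spiral

A = [[-15,-20],[10,13]]; det(A-λI) = λ^2 + 2λ + 5.
λ = -1 ± 2i: negative real part.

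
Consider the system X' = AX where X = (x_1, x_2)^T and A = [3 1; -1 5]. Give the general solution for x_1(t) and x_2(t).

Coefficient matrix A = [[3, 1], [-1, 5]].
Characteristic polynomial det(A - λI) = λ^2 - 8λ + 16 = 0.
Single eigenvalue λ = 4 with algebraic multiplicity 2.
Eigenvector v = (1,1); generalized eigenvector w with (A-λI)w=v is (2,3).
General solution: e^(4t)[c_1·v + c_2·(t·v + w)].

x_1(t) = c_1e^(4t) + c_2te^(4t) + 2c_2e^(4t), x_2(t) = c_1e^(4t) + c_2te^(4t) + 3c_2e^(4t)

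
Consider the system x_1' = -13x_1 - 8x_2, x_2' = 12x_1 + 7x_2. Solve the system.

x_1(t) = 2c_1e^(-t) + c_2e^(-5t), x_2(t) = -3c_1e^(-t) - c_2e^(-5t)

Coefficient matrix A = [[-13, -8], [12, 7]].
Characteristic polynomial det(A - λI) = λ^2 + 6λ + 5 = 0.
Eigenvalues λ = -1, -5.
For λ=-1: (A-λI) row 1 is [-12, -8], so an eigenvector is (2, -3).
For λ=-5: (A-λI) row 1 is [-8, -8], so an eigenvector is (1, -1).
General solution: c_1e^(-t)(2,-3) + c_2e^(-5t)(1,-1).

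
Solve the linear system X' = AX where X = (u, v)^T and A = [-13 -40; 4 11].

Coefficient matrix A = [[-13, -40], [4, 11]].
Characteristic polynomial det(A - λI) = λ^2 + 2λ + 17 = 0.
Eigenvalues λ = -1 ± 4i (complex conjugate pair).
For λ=-1+4i: an eigenvector is (-3,1) - i(-1,0) = (-3 + i, 1).
A real fundamental pair from Re and Im of e^((-1+4i)t)v: X_1 = e^(-t)(cos(4t)·(-3,1) + sin(4t)·(-1,0)), X_2 = e^(-t)(sin(4t)·(-3,1) - cos(4t)·(-1,0)).
General solution: C_1X_1 + C_2X_2.

u(t) = -C_1e^(-t)sin(4t) - 3C_1e^(-t)cos(4t) - 3C_2e^(-t)sin(4t) + C_2e^(-t)cos(4t), v(t) = C_1e^(-t)cos(4t) + C_2e^(-t)sin(4t)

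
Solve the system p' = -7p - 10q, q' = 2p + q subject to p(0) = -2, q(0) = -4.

p(t) = 24e^(-3t)sin(2t) - 2e^(-3t)cos(2t), q(t) = -10e^(-3t)sin(2t) - 4e^(-3t)cos(2t)

Coefficient matrix A = [[-7, -10], [2, 1]].
Characteristic polynomial det(A - λI) = λ^2 + 6λ + 13 = 0.
Eigenvalues λ = -3 ± 2i (complex conjugate pair).
For λ=-3+2i: an eigenvector is (-2,1) - i(-1,0) = (-2 + i, 1).
A real fundamental pair from Re and Im of e^((-3+2i)t)v: X_1 = e^(-3t)(cos(2t)·(-2,1) + sin(2t)·(-1,0)), X_2 = e^(-3t)(sin(2t)·(-2,1) - cos(2t)·(-1,0)).
General solution: C_1X_1 + C_2X_2.
Applying p(0)=-2, q(0)=-4 gives C_1=-4, C_2=-10.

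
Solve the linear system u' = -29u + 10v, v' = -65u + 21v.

Coefficient matrix A = [[-29, 10], [-65, 21]].
Characteristic polynomial det(A - λI) = λ^2 + 8λ + 41 = 0.
Eigenvalues λ = -4 ± 5i (complex conjugate pair).
For λ=-4+5i: an eigenvector is (1,3) - i(1,2) = (1 - i, 3 - 2i).
A real fundamental pair from Re and Im of e^((-4+5i)t)v: X_1 = e^(-4t)(cos(5t)·(1,3) + sin(5t)·(1,2)), X_2 = e^(-4t)(sin(5t)·(1,3) - cos(5t)·(1,2)).
General solution: c_1X_1 + c_2X_2.

u(t) = c_1e^(-4t)sin(5t) + c_1e^(-4t)cos(5t) + c_2e^(-4t)sin(5t) - c_2e^(-4t)cos(5t), v(t) = 2c_1e^(-4t)sin(5t) + 3c_1e^(-4t)cos(5t) + 3c_2e^(-4t)sin(5t) - 2c_2e^(-4t)cos(5t)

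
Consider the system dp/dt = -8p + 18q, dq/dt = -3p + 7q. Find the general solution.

p(t) = -3K_1e^(-2t) - 2K_2e^(t), q(t) = -K_1e^(-2t) - K_2e^(t)

Coefficient matrix A = [[-8, 18], [-3, 7]].
Characteristic polynomial det(A - λI) = λ^2 + λ - 2 = 0.
Eigenvalues λ = -2, 1.
For λ=-2: (A-λI) row 1 is [-6, 18], so an eigenvector is (-3, -1).
For λ=1: (A-λI) row 1 is [-9, 18], so an eigenvector is (-2, -1).
General solution: K_1e^(-2t)(-3,-1) + K_2e^(t)(-2,-1).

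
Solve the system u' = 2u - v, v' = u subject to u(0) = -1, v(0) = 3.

Coefficient matrix A = [[2, -1], [1, 0]].
Characteristic polynomial det(A - λI) = λ^2 - 2λ + 1 = 0.
Single eigenvalue λ = 1 with algebraic multiplicity 2.
Eigenvector v = (1,1); generalized eigenvector w with (A-λI)w=v is (3,2).
General solution: e^(t)[K_1·v + K_2·(t·v + w)].
Applying u(0)=-1, v(0)=3 gives K_1=11, K_2=-4.

u(t) = -4te^(t) - e^(t), v(t) = -4te^(t) + 3e^(t)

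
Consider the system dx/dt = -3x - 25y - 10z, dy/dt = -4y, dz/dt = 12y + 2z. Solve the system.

Coefficient matrix A = [[-3, -25, -10], [0, -4, 0], [0, 12, 2]].
det(A - λI) = 0 gives eigenvalues λ = 2, -4, -3.
For λ=2: eigenvector (-2,0,1).
For λ=-4: eigenvector (5,1,-2).
For λ=-3: eigenvector (1,0,0).
General solution: c_1e^(2t)(-2,0,1) + c_2e^(-4t)(5,1,-2) + c_3e^(-3t)(1,0,0).

x(t) = -2c_1e^(2t) + 5c_2e^(-4t) + c_3e^(-3t), y(t) = c_2e^(-4t), z(t) = c_1e^(2t) - 2c_2e^(-4t)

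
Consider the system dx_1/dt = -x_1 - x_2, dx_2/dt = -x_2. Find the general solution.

x_1(t) = K_1e^(-t) + K_2te^(-t) - 3K_2e^(-t), x_2(t) = -K_2e^(-t)

Coefficient matrix A = [[-1, -1], [0, -1]].
Characteristic polynomial det(A - λI) = λ^2 + 2λ + 1 = 0.
Single eigenvalue λ = -1 with algebraic multiplicity 2.
Eigenvector v = (1,0); generalized eigenvector w with (A-λI)w=v is (-3,-1).
General solution: e^(-t)[K_1·v + K_2·(t·v + w)].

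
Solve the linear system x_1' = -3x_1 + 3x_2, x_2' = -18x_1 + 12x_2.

x_1(t) = -c_1e^(6t) + c_2e^(3t), x_2(t) = -3c_1e^(6t) + 2c_2e^(3t)

Coefficient matrix A = [[-3, 3], [-18, 12]].
Characteristic polynomial det(A - λI) = λ^2 - 9λ + 18 = 0.
Eigenvalues λ = 6, 3.
For λ=6: (A-λI) row 1 is [-9, 3], so an eigenvector is (-1, -3).
For λ=3: (A-λI) row 1 is [-6, 3], so an eigenvector is (1, 2).
General solution: c_1e^(6t)(-1,-3) + c_2e^(3t)(1,2).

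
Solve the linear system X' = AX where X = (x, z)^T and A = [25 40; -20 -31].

x(t) = K_1e^(-3t)sin(4t) + 3K_1e^(-3t)cos(4t) + 3K_2e^(-3t)sin(4t) - K_2e^(-3t)cos(4t), z(t) = -K_1e^(-3t)sin(4t) - 2K_1e^(-3t)cos(4t) - 2K_2e^(-3t)sin(4t) + K_2e^(-3t)cos(4t)

Coefficient matrix A = [[25, 40], [-20, -31]].
Characteristic polynomial det(A - λI) = λ^2 + 6λ + 25 = 0.
Eigenvalues λ = -3 ± 4i (complex conjugate pair).
For λ=-3+4i: an eigenvector is (3,-2) - i(1,-1) = (3 - i, -2 + i).
A real fundamental pair from Re and Im of e^((-3+4i)t)v: X_1 = e^(-3t)(cos(4t)·(3,-2) + sin(4t)·(1,-1)), X_2 = e^(-3t)(sin(4t)·(3,-2) - cos(4t)·(1,-1)).
General solution: K_1X_1 + K_2X_2.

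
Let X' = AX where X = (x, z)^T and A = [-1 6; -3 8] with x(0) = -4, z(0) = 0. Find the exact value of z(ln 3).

936

A = [[-1,6],[-3,8]]; eigenvalues λ = 2, 5.
Eigenvectors: (-2,-1) for λ=2, (-1,-1) for λ=5.
From the initial condition, c_1 = 4, c_2 = -4.
z(ln 3) = (4)(3^2)(-1) + (-4)(3^5)(-1) = 936.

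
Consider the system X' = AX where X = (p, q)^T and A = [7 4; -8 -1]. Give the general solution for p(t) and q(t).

Coefficient matrix A = [[7, 4], [-8, -1]].
Characteristic polynomial det(A - λI) = λ^2 - 6λ + 25 = 0.
Eigenvalues λ = 3 ± 4i (complex conjugate pair).
For λ=3+4i: an eigenvector is (1,-1) - i(0,-1) = (1, -1 + i).
A real fundamental pair from Re and Im of e^((3+4i)t)v: X_1 = e^(3t)(cos(4t)·(1,-1) + sin(4t)·(0,-1)), X_2 = e^(3t)(sin(4t)·(1,-1) - cos(4t)·(0,-1)).
General solution: K_1X_1 + K_2X_2.

p(t) = K_1e^(3t)cos(4t) + K_2e^(3t)sin(4t), q(t) = -K_1e^(3t)sin(4t) - K_1e^(3t)cos(4t) - K_2e^(3t)sin(4t) + K_2e^(3t)cos(4t)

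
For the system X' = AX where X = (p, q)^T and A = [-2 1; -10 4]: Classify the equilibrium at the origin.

A = [[-2,1],[-10,4]]; det(A-λI) = λ^2 - 2λ + 2.
λ = 1 ± i: positive real part.

unstable spiral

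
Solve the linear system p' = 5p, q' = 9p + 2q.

Coefficient matrix A = [[5, 0], [9, 2]].
Characteristic polynomial det(A - λI) = λ^2 - 7λ + 10 = 0.
Eigenvalues λ = 2, 5.
For λ=2: (A-λI) row 1 is [3, 0], so an eigenvector is (0, 1).
For λ=5: (A-λI) row 2 is [9, -3], so an eigenvector is (-1, -3).
General solution: C_1e^(2t)(0,1) + C_2e^(5t)(-1,-3).

p(t) = -C_2e^(5t), q(t) = C_1e^(2t) - 3C_2e^(5t)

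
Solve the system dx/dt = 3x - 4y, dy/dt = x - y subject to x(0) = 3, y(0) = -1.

x(t) = 10te^(t) + 3e^(t), y(t) = 5te^(t) - e^(t)

Coefficient matrix A = [[3, -4], [1, -1]].
Characteristic polynomial det(A - λI) = λ^2 - 2λ + 1 = 0.
Single eigenvalue λ = 1 with algebraic multiplicity 2.
Eigenvector v = (2,1); generalized eigenvector w with (A-λI)w=v is (3,1).
General solution: e^(t)[c_1·v + c_2·(t·v + w)].
Applying x(0)=3, y(0)=-1 gives c_1=-6, c_2=5.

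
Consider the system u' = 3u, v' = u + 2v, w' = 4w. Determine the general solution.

u(t) = K_1e^(3t), v(t) = K_1e^(3t) + K_2e^(2t), w(t) = K_3e^(4t)

Coefficient matrix A = [[3, 0, 0], [1, 2, 0], [0, 0, 4]].
det(A - λI) = 0 gives eigenvalues λ = 3, 2, 4.
For λ=3: eigenvector (1,1,0).
For λ=2: eigenvector (0,1,0).
For λ=4: eigenvector (0,0,1).
General solution: K_1e^(3t)(1,1,0) + K_2e^(2t)(0,1,0) + K_3e^(4t)(0,0,1).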